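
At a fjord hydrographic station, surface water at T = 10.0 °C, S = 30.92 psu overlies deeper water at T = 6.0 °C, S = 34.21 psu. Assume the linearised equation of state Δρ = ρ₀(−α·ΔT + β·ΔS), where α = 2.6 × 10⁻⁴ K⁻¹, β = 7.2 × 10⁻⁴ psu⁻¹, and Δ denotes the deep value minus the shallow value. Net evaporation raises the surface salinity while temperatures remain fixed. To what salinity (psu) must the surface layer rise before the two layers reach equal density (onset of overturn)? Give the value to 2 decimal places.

35.65 psu

Neutral buoyancy requires −α(T_deep − T_surf) + β(S_deep − S_surf′) = 0.
S_surf′ = S_deep − (α/β)·ΔT = 34.21 − (2.6 × 10⁻⁴/7.2 × 10⁻⁴)·(-4.0) = 35.6544 psu.
Increase required: 35.6544 − 30.92 = 4.7344 psu.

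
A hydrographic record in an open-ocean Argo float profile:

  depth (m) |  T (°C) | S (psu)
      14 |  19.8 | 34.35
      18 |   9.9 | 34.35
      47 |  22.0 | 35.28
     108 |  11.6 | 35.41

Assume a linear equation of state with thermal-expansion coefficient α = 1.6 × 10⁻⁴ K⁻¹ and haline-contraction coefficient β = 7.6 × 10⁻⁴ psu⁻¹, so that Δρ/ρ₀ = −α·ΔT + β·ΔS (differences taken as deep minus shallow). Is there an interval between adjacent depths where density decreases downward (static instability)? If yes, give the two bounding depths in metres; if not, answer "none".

Evaluate Δρ/ρ₀ = −αΔT + βΔS across each adjacent pair:
  14–18 m: −αΔT+βΔS = −(1.6 × 10⁻⁴)(-9.9)+(7.6 × 10⁻⁴)(+0.00) = 1.6 × 10⁻³ → stable
  18–47 m: −αΔT+βΔS = −(1.6 × 10⁻⁴)(+12.1)+(7.6 × 10⁻⁴)(+0.93) = -1.2 × 10⁻³ → UNSTABLE
  47–108 m: −αΔT+βΔS = −(1.6 × 10⁻⁴)(-10.4)+(7.6 × 10⁻⁴)(+0.13) = 1.8 × 10⁻³ → stable
The 18–47 m interval has Δρ < 0: lighter water underlies denser water.

18–47 m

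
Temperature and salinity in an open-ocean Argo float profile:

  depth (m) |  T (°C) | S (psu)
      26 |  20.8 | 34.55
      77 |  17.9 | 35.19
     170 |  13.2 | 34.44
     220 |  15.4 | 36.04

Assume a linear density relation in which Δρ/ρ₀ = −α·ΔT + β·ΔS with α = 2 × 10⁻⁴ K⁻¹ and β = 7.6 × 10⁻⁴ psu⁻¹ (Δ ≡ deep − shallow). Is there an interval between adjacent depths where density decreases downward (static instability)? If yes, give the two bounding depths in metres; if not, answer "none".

Evaluate Δρ/ρ₀ = −αΔT + βΔS across each adjacent pair:
  26–77 m: −αΔT+βΔS = −(2 × 10⁻⁴)(-2.9)+(7.6 × 10⁻⁴)(+0.64) = 1.1 × 10⁻³ → stable
  77–170 m: −αΔT+βΔS = −(2 × 10⁻⁴)(-4.7)+(7.6 × 10⁻⁴)(-0.75) = 3.7 × 10⁻⁴ → stable
  170–220 m: −αΔT+βΔS = −(2 × 10⁻⁴)(+2.2)+(7.6 × 10⁻⁴)(+1.60) = 7.8 × 10⁻⁴ → stable
Every interval has Δρ > 0: the column is stably stratified throughout.

none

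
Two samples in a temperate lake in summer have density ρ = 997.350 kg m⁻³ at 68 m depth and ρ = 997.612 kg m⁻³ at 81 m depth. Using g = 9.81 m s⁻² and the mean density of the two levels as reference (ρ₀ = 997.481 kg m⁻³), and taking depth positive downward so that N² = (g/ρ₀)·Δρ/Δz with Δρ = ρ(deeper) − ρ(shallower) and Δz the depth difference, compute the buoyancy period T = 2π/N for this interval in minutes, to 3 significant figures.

Δρ = 997.612 − 997.350 = 0.262 kg m⁻³ over Δz = 81 − 68 = 13 m.
N² = (9.81/997.481) × (0.262/13) = 1.9821 × 10⁻⁴ s⁻².
N = √(1.9821 × 10⁻⁴) = 0.014079 rad s⁻¹, so T = 2π/N = 446.28 s = 7.4380 min ≈ 7.44 min.

7.44 min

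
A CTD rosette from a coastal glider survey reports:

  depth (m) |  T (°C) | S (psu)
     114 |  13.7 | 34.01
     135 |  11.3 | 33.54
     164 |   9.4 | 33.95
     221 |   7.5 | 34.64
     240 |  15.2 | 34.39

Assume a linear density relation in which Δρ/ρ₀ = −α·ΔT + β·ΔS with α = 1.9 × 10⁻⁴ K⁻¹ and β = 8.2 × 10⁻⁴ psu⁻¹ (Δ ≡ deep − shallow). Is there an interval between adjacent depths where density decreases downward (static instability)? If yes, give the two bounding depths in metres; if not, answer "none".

221–240 m

Evaluate Δρ/ρ₀ = −αΔT + βΔS across each adjacent pair:
  114–135 m: −αΔT+βΔS = −(1.9 × 10⁻⁴)(-2.4)+(8.2 × 10⁻⁴)(-0.47) = 7.1 × 10⁻⁵ → stable
  135–164 m: −αΔT+βΔS = −(1.9 × 10⁻⁴)(-1.9)+(8.2 × 10⁻⁴)(+0.41) = 7.0 × 10⁻⁴ → stable
  164–221 m: −αΔT+βΔS = −(1.9 × 10⁻⁴)(-1.9)+(8.2 × 10⁻⁴)(+0.69) = 9.3 × 10⁻⁴ → stable
  221–240 m: −αΔT+βΔS = −(1.9 × 10⁻⁴)(+7.7)+(8.2 × 10⁻⁴)(-0.25) = -1.7 × 10⁻³ → UNSTABLE
The 221–240 m interval has Δρ < 0: lighter water underlies denser water.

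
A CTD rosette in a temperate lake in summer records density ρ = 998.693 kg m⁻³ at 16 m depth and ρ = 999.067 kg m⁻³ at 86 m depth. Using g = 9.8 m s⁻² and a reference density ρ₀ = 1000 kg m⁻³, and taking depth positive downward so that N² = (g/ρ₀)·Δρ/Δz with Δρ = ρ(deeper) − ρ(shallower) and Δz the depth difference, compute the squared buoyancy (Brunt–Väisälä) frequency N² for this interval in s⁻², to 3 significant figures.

Δρ = 999.067 − 998.693 = 0.374 kg m⁻³ over Δz = 86 − 16 = 70 m.
N² = (9.8/1000) × (0.374/70) = 5.2360 × 10⁻⁵ s⁻² ≈ 5.24 × 10⁻⁵ s⁻².
N² > 0, so the interval is statically stable.

5.24 × 10⁻⁵ s⁻²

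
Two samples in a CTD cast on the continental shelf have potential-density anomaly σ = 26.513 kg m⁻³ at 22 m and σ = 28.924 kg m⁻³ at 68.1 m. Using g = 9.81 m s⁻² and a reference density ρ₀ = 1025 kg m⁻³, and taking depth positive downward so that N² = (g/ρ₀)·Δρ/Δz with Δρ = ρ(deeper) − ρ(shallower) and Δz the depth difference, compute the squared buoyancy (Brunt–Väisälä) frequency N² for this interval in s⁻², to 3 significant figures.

Δρ = 1028.924 − 1026.513 = 2.411 kg m⁻³ over Δz = 68.1 − 22 = 46.1 m.
N² = (9.81/1025) × (2.411/46.1) = 5.0054 × 10⁻⁴ s⁻² ≈ 5.01 × 10⁻⁴ s⁻².
A positive N² confirms static stability across the interval.

5.01 × 10⁻⁴ s⁻²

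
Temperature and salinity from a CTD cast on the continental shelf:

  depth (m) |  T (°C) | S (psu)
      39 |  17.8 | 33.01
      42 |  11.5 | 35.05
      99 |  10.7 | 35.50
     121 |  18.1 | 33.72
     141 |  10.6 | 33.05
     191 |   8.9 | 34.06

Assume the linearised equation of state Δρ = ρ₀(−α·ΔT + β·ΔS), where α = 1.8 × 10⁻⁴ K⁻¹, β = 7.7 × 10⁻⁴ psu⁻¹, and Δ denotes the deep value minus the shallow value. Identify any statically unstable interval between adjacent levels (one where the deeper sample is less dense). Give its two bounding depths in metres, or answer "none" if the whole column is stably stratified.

99–121 m

Evaluate Δρ/ρ₀ = −αΔT + βΔS across each adjacent pair:
  39–42 m: −αΔT+βΔS = −(1.8 × 10⁻⁴)(-6.3)+(7.7 × 10⁻⁴)(+2.04) = 2.7 × 10⁻³ → stable
  42–99 m: −αΔT+βΔS = −(1.8 × 10⁻⁴)(-0.8)+(7.7 × 10⁻⁴)(+0.45) = 4.9 × 10⁻⁴ → stable
  99–121 m: −αΔT+βΔS = −(1.8 × 10⁻⁴)(+7.4)+(7.7 × 10⁻⁴)(-1.78) = -2.7 × 10⁻³ → UNSTABLE
  121–141 m: −αΔT+βΔS = −(1.8 × 10⁻⁴)(-7.5)+(7.7 × 10⁻⁴)(-0.67) = 8.3 × 10⁻⁴ → stable
  141–191 m: −αΔT+βΔS = −(1.8 × 10⁻⁴)(-1.7)+(7.7 × 10⁻⁴)(+1.01) = 1.1 × 10⁻³ → stable
The 99–121 m interval has Δρ < 0: lighter water underlies denser water.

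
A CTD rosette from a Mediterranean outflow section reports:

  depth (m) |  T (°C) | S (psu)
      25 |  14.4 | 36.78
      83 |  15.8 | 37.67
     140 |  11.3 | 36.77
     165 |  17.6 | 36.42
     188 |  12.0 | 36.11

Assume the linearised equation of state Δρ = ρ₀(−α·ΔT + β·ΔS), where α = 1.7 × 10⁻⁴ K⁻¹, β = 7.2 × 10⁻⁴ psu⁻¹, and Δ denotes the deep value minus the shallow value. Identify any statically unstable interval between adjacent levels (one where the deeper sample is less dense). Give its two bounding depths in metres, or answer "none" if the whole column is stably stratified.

140–165 m

Evaluate Δρ/ρ₀ = −αΔT + βΔS across each adjacent pair:
  25–83 m: −αΔT+βΔS = −(1.7 × 10⁻⁴)(+1.4)+(7.2 × 10⁻⁴)(+0.89) = 4.0 × 10⁻⁴ → stable
  83–140 m: −αΔT+βΔS = −(1.7 × 10⁻⁴)(-4.5)+(7.2 × 10⁻⁴)(-0.90) = 1.2 × 10⁻⁴ → stable
  140–165 m: −αΔT+βΔS = −(1.7 × 10⁻⁴)(+6.3)+(7.2 × 10⁻⁴)(-0.35) = -1.3 × 10⁻³ → UNSTABLE
  165–188 m: −αΔT+βΔS = −(1.7 × 10⁻⁴)(-5.6)+(7.2 × 10⁻⁴)(-0.31) = 7.3 × 10⁻⁴ → stable
The 140–165 m interval has Δρ < 0: lighter water underlies denser water.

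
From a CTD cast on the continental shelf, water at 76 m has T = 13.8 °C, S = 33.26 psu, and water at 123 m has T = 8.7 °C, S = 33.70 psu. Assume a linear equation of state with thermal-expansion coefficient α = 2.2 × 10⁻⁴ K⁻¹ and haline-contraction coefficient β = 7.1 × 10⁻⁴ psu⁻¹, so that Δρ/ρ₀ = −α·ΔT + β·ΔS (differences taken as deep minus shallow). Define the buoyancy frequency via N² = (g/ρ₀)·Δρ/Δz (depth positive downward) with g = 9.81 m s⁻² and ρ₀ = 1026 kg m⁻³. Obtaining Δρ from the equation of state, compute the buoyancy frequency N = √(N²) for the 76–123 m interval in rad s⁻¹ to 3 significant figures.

0.0173 rad s⁻¹

ΔT = -5.1 K, ΔS = +0.44 psu (deep − shallow).
Δρ/ρ₀ = −αΔT + βΔS = 1.122 × 10⁻³ + 3.124 × 10⁻⁴ = 1.4344 × 10⁻³, so Δρ ≈ 1.472 kg m⁻³.
N² = (g/ρ₀)·Δρ/Δz = g·(Δρ/ρ₀)/Δz = 9.81 × 1.4344 × 10⁻³ / 47 = 2.9939 × 10⁻⁴ s⁻².
N = √(2.9939 × 10⁻⁴) = 0.017303 rad s⁻¹ ≈ 0.0173 rad s⁻¹.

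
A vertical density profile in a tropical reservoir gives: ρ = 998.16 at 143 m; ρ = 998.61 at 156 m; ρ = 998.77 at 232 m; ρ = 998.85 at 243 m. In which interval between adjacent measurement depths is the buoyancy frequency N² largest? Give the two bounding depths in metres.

Compute the density gradient over each adjacent pair:
  143–156 m: Δρ/Δz = 0.45/13 = 0.035 kg m⁻⁴
  156–232 m: Δρ/Δz = 0.16/76 = 2.1 × 10⁻³ kg m⁻⁴
  232–243 m: Δρ/Δz = 0.08/11 = 7.3 × 10⁻³ kg m⁻⁴
The largest gradient is in the 143–156 m interval — the pycnocline.

143–156 m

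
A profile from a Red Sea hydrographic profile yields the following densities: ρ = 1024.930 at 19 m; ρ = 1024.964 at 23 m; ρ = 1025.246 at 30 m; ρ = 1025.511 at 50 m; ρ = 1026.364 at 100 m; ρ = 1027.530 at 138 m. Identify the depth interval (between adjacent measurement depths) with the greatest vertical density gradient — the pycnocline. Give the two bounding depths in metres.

Compute the density gradient over each adjacent pair:
  19–23 m: Δρ/Δz = 0.034/4 = 8.5 × 10⁻³ kg m⁻⁴
  23–30 m: Δρ/Δz = 0.282/7 = 0.040 kg m⁻⁴
  30–50 m: Δρ/Δz = 0.265/20 = 0.013 kg m⁻⁴
  50–100 m: Δρ/Δz = 0.853/50 = 0.017 kg m⁻⁴
  100–138 m: Δρ/Δz = 1.166/38 = 0.031 kg m⁻⁴
The largest gradient is in the 23–30 m interval — the pycnocline.

23–30 m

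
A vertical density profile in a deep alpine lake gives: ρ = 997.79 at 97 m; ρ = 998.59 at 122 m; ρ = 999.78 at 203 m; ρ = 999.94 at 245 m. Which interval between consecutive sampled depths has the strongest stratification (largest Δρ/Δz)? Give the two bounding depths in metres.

97–122 m

Compute the density gradient over each adjacent pair:
  97–122 m: Δρ/Δz = 0.80/25 = 0.032 kg m⁻⁴
  122–203 m: Δρ/Δz = 1.19/81 = 0.015 kg m⁻⁴
  203–245 m: Δρ/Δz = 0.16/42 = 3.8 × 10⁻³ kg m⁻⁴
The largest gradient is in the 97–122 m interval — the pycnocline.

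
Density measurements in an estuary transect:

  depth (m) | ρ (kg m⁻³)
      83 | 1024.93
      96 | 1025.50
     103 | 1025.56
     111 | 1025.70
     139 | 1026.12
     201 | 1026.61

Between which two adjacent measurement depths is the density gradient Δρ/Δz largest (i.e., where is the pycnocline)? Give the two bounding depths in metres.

Compute the density gradient over each adjacent pair:
  83–96 m: Δρ/Δz = 0.57/13 = 0.044 kg m⁻⁴
  96–103 m: Δρ/Δz = 0.06/7 = 8.6 × 10⁻³ kg m⁻⁴
  103–111 m: Δρ/Δz = 0.14/8 = 0.018 kg m⁻⁴
  111–139 m: Δρ/Δz = 0.42/28 = 0.015 kg m⁻⁴
  139–201 m: Δρ/Δz = 0.49/62 = 7.9 × 10⁻³ kg m⁻⁴
The largest gradient is in the 83–96 m interval — the pycnocline.

83–96 m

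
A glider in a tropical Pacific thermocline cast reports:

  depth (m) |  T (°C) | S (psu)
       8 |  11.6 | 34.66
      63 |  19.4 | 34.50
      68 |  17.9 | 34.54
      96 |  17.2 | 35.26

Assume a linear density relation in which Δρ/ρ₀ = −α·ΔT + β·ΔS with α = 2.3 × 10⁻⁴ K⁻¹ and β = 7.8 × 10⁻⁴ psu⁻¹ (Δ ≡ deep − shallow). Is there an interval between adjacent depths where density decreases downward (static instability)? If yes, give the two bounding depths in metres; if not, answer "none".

8–63 m

Evaluate Δρ/ρ₀ = −αΔT + βΔS across each adjacent pair:
  8–63 m: −αΔT+βΔS = −(2.3 × 10⁻⁴)(+7.8)+(7.8 × 10⁻⁴)(-0.16) = -1.9 × 10⁻³ → UNSTABLE
  63–68 m: −αΔT+βΔS = −(2.3 × 10⁻⁴)(-1.5)+(7.8 × 10⁻⁴)(+0.04) = 3.8 × 10⁻⁴ → stable
  68–96 m: −αΔT+βΔS = −(2.3 × 10⁻⁴)(-0.7)+(7.8 × 10⁻⁴)(+0.72) = 7.2 × 10⁻⁴ → stable
The 8–63 m interval has Δρ < 0: lighter water underlies denser water.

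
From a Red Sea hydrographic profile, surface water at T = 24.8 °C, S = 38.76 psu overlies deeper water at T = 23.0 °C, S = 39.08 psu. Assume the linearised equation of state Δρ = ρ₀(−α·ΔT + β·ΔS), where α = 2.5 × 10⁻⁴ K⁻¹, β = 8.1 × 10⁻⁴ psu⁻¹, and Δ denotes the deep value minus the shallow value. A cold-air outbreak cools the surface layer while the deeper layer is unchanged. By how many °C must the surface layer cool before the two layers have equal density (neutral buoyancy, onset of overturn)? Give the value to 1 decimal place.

Neutral buoyancy requires Δρ = 0, i.e. −α(T_deep − T_surf′) + β(S_deep − S_surf) = 0.
T_surf′ = T_deep − (β/α)·ΔS = 23.0 − (8.1 × 10⁻⁴/2.5 × 10⁻⁴)·(+0.32) = 21.963 °C.
Cooling required: 24.8 − (21.963) = 2.837 °C.

2.8 °C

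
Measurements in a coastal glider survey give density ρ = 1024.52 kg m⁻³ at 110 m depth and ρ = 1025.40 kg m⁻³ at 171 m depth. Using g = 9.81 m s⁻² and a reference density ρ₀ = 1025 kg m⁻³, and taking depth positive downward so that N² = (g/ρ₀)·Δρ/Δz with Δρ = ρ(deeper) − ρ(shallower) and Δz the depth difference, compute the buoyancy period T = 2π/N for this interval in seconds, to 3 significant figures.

Δρ = 1025.40 − 1024.52 = 0.88 kg m⁻³ over Δz = 171 − 110 = 61 m.
N² = (9.81/1025) × (0.88/61) = 1.3807 × 10⁻⁴ s⁻².
N = √(1.3807 × 10⁻⁴) = 0.011750 rad s⁻¹, so T = 2π/N = 534.74 s ≈ 535 s.
A positive N² confirms static stability across the interval.

535 s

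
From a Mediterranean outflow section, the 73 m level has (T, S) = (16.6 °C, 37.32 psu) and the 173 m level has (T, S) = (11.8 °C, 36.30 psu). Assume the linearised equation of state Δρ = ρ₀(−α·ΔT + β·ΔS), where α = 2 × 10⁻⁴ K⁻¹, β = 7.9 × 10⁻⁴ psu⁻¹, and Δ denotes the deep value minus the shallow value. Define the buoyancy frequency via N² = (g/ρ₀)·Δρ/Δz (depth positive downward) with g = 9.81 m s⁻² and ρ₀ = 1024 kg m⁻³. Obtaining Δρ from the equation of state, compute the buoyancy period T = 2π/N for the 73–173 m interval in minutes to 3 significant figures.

26.9 min

ΔT = -4.8 K, ΔS = -1.02 psu (deep − shallow).
Δρ/ρ₀ = −αΔT + βΔS = 9.60 × 10⁻⁴ − 8.058 × 10⁻⁴ = 1.542 × 10⁻⁴, so Δρ ≈ 0.1579 kg m⁻³.
N² = (g/ρ₀)·Δρ/Δz = g·(Δρ/ρ₀)/Δz = 9.81 × 1.542 × 10⁻⁴ / 100 = 1.5127 × 10⁻⁵ s⁻².
N = √(1.5127 × 10⁻⁵) = 3.8893 × 10⁻³ rad s⁻¹ → T = 2π/N = 1.6155 × 10³ s = 26.925 min ≈ 26.9 min.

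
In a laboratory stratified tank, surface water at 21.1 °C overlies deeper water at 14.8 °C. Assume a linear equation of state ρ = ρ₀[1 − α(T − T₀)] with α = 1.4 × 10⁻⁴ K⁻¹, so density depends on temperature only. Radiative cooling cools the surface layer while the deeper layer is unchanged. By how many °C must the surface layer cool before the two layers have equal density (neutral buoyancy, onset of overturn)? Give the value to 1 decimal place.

6.3 °C

With temperature the only control, equal density requires T_surf′ = T_deep.
T_surf′ = 14.8 °C.
Cooling required: 21.1 − 14.8 = 6.3 °C.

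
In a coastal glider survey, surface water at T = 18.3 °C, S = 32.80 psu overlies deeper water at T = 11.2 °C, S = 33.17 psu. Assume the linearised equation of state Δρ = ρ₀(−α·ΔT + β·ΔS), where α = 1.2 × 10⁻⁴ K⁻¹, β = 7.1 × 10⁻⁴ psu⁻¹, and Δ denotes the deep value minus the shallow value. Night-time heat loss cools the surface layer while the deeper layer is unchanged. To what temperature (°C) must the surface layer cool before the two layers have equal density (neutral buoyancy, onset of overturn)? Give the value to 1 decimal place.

9.0 °C

Neutral buoyancy requires Δρ = 0, i.e. −α(T_deep − T_surf′) + β(S_deep − S_surf) = 0.
T_surf′ = T_deep − (β/α)·ΔS = 11.2 − (7.1 × 10⁻⁴/1.2 × 10⁻⁴)·(+0.37) = 9.011 °C.
Cooling required: 18.3 − (9.011) = 9.289 °C.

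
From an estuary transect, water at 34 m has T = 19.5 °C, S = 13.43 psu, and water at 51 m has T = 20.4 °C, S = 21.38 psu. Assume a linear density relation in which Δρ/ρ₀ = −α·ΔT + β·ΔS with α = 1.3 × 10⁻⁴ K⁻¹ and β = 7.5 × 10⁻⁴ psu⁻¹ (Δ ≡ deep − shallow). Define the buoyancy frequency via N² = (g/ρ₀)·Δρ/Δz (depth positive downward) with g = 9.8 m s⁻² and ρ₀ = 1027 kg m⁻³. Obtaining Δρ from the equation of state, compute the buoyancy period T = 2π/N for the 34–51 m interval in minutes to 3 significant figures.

ΔT = +0.9 K, ΔS = +7.95 psu (deep − shallow).
Δρ/ρ₀ = −αΔT + βΔS = -1.17 × 10⁻⁴ + 5.9625 × 10⁻³ = 5.8455 × 10⁻³, so Δρ ≈ 6.003 kg m⁻³.
N² = (g/ρ₀)·Δρ/Δz = g·(Δρ/ρ₀)/Δz = 9.8 × 5.8455 × 10⁻³ / 17 = 3.3698 × 10⁻³ s⁻².
N = √(3.3698 × 10⁻³) = 0.058050 rad s⁻¹ → T = 2π/N = 108.24 s = 1.8040 min ≈ 1.80 min.

1.80 min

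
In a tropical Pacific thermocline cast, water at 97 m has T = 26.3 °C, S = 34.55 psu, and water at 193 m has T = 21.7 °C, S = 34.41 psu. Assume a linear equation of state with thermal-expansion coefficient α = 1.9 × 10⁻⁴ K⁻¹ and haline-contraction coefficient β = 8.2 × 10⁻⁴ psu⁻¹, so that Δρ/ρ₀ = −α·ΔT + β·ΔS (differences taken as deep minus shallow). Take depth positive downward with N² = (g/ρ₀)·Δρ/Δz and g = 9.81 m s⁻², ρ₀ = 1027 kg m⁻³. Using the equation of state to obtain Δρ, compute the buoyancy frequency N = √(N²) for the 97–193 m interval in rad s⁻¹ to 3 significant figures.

8.81 × 10⁻³ rad s⁻¹

ΔT = -4.6 K, ΔS = -0.14 psu (deep − shallow).
Δρ/ρ₀ = −αΔT + βΔS = 8.74 × 10⁻⁴ − 1.148 × 10⁻⁴ = 7.592 × 10⁻⁴, so Δρ ≈ 0.7797 kg m⁻³.
N² = (g/ρ₀)·Δρ/Δz = g·(Δρ/ρ₀)/Δz = 9.81 × 7.592 × 10⁻⁴ / 96 = 7.7581 × 10⁻⁵ s⁻².
N = √(7.7581 × 10⁻⁵) = 8.8080 × 10⁻³ rad s⁻¹ ≈ 8.81 × 10⁻³ rad s⁻¹.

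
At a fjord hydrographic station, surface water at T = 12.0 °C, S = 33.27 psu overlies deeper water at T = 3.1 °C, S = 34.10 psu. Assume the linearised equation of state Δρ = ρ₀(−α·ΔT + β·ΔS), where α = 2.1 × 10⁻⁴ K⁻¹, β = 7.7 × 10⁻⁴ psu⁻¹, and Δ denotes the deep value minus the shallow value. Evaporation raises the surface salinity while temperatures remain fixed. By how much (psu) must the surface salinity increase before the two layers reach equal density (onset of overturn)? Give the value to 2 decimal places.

Neutral buoyancy requires −α(T_deep − T_surf) + β(S_deep − S_surf′) = 0.
S_surf′ = S_deep − (α/β)·ΔT = 34.10 − (2.1 × 10⁻⁴/7.7 × 10⁻⁴)·(-8.9) = 36.5273 psu.
Increase required: 36.5273 − 33.27 = 3.2573 psu.

3.26 psu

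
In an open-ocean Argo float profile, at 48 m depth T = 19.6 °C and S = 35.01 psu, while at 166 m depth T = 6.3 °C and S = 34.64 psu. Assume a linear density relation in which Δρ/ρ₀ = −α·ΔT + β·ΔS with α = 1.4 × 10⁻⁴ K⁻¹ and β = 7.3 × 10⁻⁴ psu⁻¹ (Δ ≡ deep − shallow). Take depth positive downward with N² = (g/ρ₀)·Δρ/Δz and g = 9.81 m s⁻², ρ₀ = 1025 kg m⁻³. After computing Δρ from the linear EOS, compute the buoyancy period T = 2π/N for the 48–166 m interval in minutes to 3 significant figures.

9.10 min

ΔT = -13.3 K, ΔS = -0.37 psu (deep − shallow).
Δρ/ρ₀ = −αΔT + βΔS = 1.862 × 10⁻³ − 2.701 × 10⁻⁴ = 1.5919 × 10⁻³, so Δρ ≈ 1.632 kg m⁻³.
N² = (g/ρ₀)·Δρ/Δz = g·(Δρ/ρ₀)/Δz = 9.81 × 1.5919 × 10⁻³ / 118 = 1.3234 × 10⁻⁴ s⁻².
N = √(1.3234 × 10⁻⁴) = 0.011504 rad s⁻¹ → T = 2π/N = 546.17 s = 9.1028 min ≈ 9.10 min.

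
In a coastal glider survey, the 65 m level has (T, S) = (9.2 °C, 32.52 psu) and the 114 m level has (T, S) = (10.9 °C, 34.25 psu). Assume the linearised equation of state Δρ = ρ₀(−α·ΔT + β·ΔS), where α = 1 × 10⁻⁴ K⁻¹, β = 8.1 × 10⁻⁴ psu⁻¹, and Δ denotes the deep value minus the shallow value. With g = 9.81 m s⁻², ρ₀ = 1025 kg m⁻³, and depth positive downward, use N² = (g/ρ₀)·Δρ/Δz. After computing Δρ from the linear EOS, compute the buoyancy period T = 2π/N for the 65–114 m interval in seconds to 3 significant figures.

ΔT = +1.7 K, ΔS = +1.73 psu (deep − shallow).
Δρ/ρ₀ = −αΔT + βΔS = -1.70 × 10⁻⁴ + 1.4013 × 10⁻³ = 1.2313 × 10⁻³, so Δρ ≈ 1.262 kg m⁻³.
N² = (g/ρ₀)·Δρ/Δz = g·(Δρ/ρ₀)/Δz = 9.81 × 1.2313 × 10⁻³ / 49 = 2.4651 × 10⁻⁴ s⁻².
N = √(2.4651 × 10⁻⁴) = 0.015701 rad s⁻¹ → T = 2π/N = 400.18 s ≈ 400 s.

400 s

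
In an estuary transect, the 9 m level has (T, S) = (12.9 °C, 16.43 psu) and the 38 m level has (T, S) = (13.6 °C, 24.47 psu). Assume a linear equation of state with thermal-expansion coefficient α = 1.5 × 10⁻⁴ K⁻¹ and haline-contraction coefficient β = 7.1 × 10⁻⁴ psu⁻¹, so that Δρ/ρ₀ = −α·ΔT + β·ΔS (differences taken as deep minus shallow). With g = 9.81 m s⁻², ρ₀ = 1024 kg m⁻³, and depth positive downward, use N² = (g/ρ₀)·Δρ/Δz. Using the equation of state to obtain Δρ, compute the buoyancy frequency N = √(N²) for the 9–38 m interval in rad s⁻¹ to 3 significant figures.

0.0435 rad s⁻¹

ΔT = +0.7 K, ΔS = +8.04 psu (deep − shallow).
Δρ/ρ₀ = −αΔT + βΔS = -1.05 × 10⁻⁴ + 5.7084 × 10⁻³ = 5.6034 × 10⁻³, so Δρ ≈ 5.738 kg m⁻³.
N² = (g/ρ₀)·Δρ/Δz = g·(Δρ/ρ₀)/Δz = 9.81 × 5.6034 × 10⁻³ / 29 = 1.8955 × 10⁻³ s⁻².
N = √(1.8955 × 10⁻³) = 0.043537 rad s⁻¹ ≈ 0.0435 rad s⁻¹.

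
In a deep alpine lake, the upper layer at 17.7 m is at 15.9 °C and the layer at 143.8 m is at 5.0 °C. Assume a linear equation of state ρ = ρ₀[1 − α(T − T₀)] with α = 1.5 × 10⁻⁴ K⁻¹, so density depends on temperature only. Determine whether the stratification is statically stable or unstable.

ΔT = 5.0 − 15.9 = -10.9 K, so Δρ/ρ₀ = −αΔT = 1.635 × 10⁻³.
Δρ/ρ₀ > 0, so Δρ > 0: deeper water is denser → statically stable.

stable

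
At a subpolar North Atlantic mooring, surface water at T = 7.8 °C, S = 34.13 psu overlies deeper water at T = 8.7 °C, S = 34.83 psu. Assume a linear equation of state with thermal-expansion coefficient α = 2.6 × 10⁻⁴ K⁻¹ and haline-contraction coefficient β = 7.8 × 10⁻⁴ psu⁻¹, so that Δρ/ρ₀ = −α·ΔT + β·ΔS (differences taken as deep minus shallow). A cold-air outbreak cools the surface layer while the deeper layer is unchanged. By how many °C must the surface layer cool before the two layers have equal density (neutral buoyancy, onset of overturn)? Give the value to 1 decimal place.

1.2 °C

Neutral buoyancy requires Δρ = 0, i.e. −α(T_deep − T_surf′) + β(S_deep − S_surf) = 0.
T_surf′ = T_deep − (β/α)·ΔS = 8.7 − (7.8 × 10⁻⁴/2.6 × 10⁻⁴)·(+0.70) = 6.600 °C.
Cooling required: 7.8 − (6.600) = 1.200 °C.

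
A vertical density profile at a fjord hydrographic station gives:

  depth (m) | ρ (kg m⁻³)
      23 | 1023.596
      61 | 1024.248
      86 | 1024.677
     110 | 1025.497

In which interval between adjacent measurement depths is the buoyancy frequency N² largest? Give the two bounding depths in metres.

86–110 m

Compute the density gradient over each adjacent pair:
  23–61 m: Δρ/Δz = 0.652/38 = 0.017 kg m⁻⁴
  61–86 m: Δρ/Δz = 0.429/25 = 0.017 kg m⁻⁴
  86–110 m: Δρ/Δz = 0.820/24 = 0.034 kg m⁻⁴
The largest gradient is in the 86–110 m interval — the pycnocline.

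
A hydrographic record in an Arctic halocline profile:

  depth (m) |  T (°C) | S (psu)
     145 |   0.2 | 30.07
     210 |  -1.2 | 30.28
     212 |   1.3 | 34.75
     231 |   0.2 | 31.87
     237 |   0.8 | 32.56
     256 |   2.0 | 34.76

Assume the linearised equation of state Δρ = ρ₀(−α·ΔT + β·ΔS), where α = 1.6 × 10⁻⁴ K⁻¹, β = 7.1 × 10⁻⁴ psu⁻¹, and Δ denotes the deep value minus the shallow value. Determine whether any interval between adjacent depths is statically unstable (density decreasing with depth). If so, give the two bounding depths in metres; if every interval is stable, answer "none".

212–231 m

Evaluate Δρ/ρ₀ = −αΔT + βΔS across each adjacent pair:
  145–210 m: −αΔT+βΔS = −(1.6 × 10⁻⁴)(-1.4)+(7.1 × 10⁻⁴)(+0.21) = 3.7 × 10⁻⁴ → stable
  210–212 m: −αΔT+βΔS = −(1.6 × 10⁻⁴)(+2.5)+(7.1 × 10⁻⁴)(+4.47) = 2.8 × 10⁻³ → stable
  212–231 m: −αΔT+βΔS = −(1.6 × 10⁻⁴)(-1.1)+(7.1 × 10⁻⁴)(-2.88) = -1.9 × 10⁻³ → UNSTABLE
  231–237 m: −αΔT+βΔS = −(1.6 × 10⁻⁴)(+0.6)+(7.1 × 10⁻⁴)(+0.69) = 3.9 × 10⁻⁴ → stable
  237–256 m: −αΔT+βΔS = −(1.6 × 10⁻⁴)(+1.2)+(7.1 × 10⁻⁴)(+2.20) = 1.4 × 10⁻³ → stable
The 212–231 m interval has Δρ < 0: lighter water underlies denser water.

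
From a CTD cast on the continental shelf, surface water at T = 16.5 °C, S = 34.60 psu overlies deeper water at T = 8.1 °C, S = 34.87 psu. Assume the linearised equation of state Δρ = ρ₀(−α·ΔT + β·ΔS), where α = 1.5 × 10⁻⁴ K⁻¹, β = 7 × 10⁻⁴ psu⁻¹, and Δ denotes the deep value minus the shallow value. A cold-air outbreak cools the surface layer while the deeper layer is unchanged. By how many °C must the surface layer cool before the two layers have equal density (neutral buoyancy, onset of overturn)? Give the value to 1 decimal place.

Neutral buoyancy requires Δρ = 0, i.e. −α(T_deep − T_surf′) + β(S_deep − S_surf) = 0.
T_surf′ = T_deep − (β/α)·ΔS = 8.1 − (7 × 10⁻⁴/1.5 × 10⁻⁴)·(+0.27) = 6.840 °C.
Cooling required: 16.5 − (6.840) = 9.660 °C.

9.7 °C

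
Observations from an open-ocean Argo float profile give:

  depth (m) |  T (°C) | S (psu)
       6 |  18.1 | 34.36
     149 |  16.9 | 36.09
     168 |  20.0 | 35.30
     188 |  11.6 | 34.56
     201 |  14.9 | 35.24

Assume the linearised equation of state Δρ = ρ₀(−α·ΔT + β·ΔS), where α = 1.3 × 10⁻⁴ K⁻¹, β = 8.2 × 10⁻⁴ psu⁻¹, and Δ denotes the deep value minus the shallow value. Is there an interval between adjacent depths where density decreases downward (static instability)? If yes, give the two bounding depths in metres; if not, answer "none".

149–168 m

Evaluate Δρ/ρ₀ = −αΔT + βΔS across each adjacent pair:
  6–149 m: −αΔT+βΔS = −(1.3 × 10⁻⁴)(-1.2)+(8.2 × 10⁻⁴)(+1.73) = 1.6 × 10⁻³ → stable
  149–168 m: −αΔT+βΔS = −(1.3 × 10⁻⁴)(+3.1)+(8.2 × 10⁻⁴)(-0.79) = -1.1 × 10⁻³ → UNSTABLE
  168–188 m: −αΔT+βΔS = −(1.3 × 10⁻⁴)(-8.4)+(8.2 × 10⁻⁴)(-0.74) = 4.9 × 10⁻⁴ → stable
  188–201 m: −αΔT+βΔS = −(1.3 × 10⁻⁴)(+3.3)+(8.2 × 10⁻⁴)(+0.68) = 1.3 × 10⁻⁴ → stable
The 149–168 m interval has Δρ < 0: lighter water underlies denser water.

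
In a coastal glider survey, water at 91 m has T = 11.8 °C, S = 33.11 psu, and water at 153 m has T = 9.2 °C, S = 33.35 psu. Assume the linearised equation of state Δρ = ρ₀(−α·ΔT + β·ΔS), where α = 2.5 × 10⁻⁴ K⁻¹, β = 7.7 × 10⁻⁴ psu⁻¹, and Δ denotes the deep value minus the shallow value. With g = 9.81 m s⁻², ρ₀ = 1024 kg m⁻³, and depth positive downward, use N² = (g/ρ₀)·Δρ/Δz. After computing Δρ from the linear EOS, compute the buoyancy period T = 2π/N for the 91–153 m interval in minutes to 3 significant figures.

9.11 min

ΔT = -2.6 K, ΔS = +0.24 psu (deep − shallow).
Δρ/ρ₀ = −αΔT + βΔS = 6.50 × 10⁻⁴ + 1.848 × 10⁻⁴ = 8.348 × 10⁻⁴, so Δρ ≈ 0.8548 kg m⁻³.
N² = (g/ρ₀)·Δρ/Δz = g·(Δρ/ρ₀)/Δz = 9.81 × 8.348 × 10⁻⁴ / 62 = 1.3209 × 10⁻⁴ s⁻².
N = √(1.3209 × 10⁻⁴) = 0.011493 rad s⁻¹ → T = 2π/N = 546.70 s = 9.1117 min ≈ 9.11 min.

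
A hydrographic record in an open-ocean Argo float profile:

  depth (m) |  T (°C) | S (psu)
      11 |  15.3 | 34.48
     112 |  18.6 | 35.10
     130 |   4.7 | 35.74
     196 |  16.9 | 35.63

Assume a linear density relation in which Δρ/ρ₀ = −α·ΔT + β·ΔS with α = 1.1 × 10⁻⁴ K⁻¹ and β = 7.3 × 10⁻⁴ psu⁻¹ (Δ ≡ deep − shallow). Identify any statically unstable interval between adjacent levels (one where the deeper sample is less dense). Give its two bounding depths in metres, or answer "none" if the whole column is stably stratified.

Evaluate Δρ/ρ₀ = −αΔT + βΔS across each adjacent pair:
  11–112 m: −αΔT+βΔS = −(1.1 × 10⁻⁴)(+3.3)+(7.3 × 10⁻⁴)(+0.62) = 9.0 × 10⁻⁵ → stable
  112–130 m: −αΔT+βΔS = −(1.1 × 10⁻⁴)(-13.9)+(7.3 × 10⁻⁴)(+0.64) = 2.0 × 10⁻³ → stable
  130–196 m: −αΔT+βΔS = −(1.1 × 10⁻⁴)(+12.2)+(7.3 × 10⁻⁴)(-0.11) = -1.4 × 10⁻³ → UNSTABLE
The 130–196 m interval has Δρ < 0: lighter water underlies denser water.

130–196 m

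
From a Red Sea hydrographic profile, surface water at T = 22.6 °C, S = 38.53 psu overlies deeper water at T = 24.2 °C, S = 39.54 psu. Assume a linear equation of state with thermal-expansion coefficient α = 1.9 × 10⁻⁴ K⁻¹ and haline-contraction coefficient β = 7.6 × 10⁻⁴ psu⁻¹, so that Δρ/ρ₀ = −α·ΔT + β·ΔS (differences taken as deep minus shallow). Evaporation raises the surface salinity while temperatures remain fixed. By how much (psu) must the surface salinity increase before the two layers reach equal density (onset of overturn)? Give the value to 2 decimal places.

Neutral buoyancy requires −α(T_deep − T_surf) + β(S_deep − S_surf′) = 0.
S_surf′ = S_deep − (α/β)·ΔT = 39.54 − (1.9 × 10⁻⁴/7.6 × 10⁻⁴)·(+1.6) = 39.1400 psu.
Increase required: 39.1400 − 38.53 = 0.6100 psu.

0.61 psu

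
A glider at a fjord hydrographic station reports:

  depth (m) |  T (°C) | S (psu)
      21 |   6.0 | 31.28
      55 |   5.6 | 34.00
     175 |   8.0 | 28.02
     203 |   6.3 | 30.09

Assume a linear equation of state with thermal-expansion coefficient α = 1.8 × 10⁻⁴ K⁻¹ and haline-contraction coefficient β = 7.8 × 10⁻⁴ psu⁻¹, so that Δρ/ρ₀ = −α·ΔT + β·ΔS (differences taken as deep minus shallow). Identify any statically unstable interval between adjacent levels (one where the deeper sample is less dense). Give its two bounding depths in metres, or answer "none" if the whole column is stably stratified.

Evaluate Δρ/ρ₀ = −αΔT + βΔS across each adjacent pair:
  21–55 m: −αΔT+βΔS = −(1.8 × 10⁻⁴)(-0.4)+(7.8 × 10⁻⁴)(+2.72) = 2.2 × 10⁻³ → stable
  55–175 m: −αΔT+βΔS = −(1.8 × 10⁻⁴)(+2.4)+(7.8 × 10⁻⁴)(-5.98) = -5.1 × 10⁻³ → UNSTABLE
  175–203 m: −αΔT+βΔS = −(1.8 × 10⁻⁴)(-1.7)+(7.8 × 10⁻⁴)(+2.07) = 1.9 × 10⁻³ → stable
The 55–175 m interval has Δρ < 0: lighter water underlies denser water.

55–175 m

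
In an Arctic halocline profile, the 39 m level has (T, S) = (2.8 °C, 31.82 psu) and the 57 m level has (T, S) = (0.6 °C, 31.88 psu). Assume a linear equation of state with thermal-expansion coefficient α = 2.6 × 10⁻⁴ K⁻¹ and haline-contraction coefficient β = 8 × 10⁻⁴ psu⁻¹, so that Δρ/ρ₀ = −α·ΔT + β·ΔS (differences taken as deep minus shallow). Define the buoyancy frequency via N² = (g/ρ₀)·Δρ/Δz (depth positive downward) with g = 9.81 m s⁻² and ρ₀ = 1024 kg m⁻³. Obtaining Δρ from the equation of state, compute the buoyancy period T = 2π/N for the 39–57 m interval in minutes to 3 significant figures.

ΔT = -2.2 K, ΔS = +0.06 psu (deep − shallow).
Δρ/ρ₀ = −αΔT + βΔS = 5.72 × 10⁻⁴ + 4.80 × 10⁻⁵ = 6.20 × 10⁻⁴, so Δρ ≈ 0.6349 kg m⁻³.
N² = (g/ρ₀)·Δρ/Δz = g·(Δρ/ρ₀)/Δz = 9.81 × 6.20 × 10⁻⁴ / 18 = 3.3790 × 10⁻⁴ s⁻².
N = √(3.3790 × 10⁻⁴) = 0.018382 rad s⁻¹ → T = 2π/N = 341.81 s = 5.6968 min ≈ 5.70 min.

5.70 min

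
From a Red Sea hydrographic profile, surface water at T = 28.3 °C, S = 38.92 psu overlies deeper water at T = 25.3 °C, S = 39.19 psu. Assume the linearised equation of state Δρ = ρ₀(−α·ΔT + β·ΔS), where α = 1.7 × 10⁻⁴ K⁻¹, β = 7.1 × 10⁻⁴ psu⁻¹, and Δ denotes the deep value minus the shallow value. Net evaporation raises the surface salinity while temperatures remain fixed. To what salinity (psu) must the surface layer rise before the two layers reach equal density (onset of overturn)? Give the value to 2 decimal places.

Neutral buoyancy requires −α(T_deep − T_surf) + β(S_deep − S_surf′) = 0.
S_surf′ = S_deep − (α/β)·ΔT = 39.19 − (1.7 × 10⁻⁴/7.1 × 10⁻⁴)·(-3.0) = 39.9083 psu.
Increase required: 39.9083 − 38.92 = 0.9883 psu.

39.91 psu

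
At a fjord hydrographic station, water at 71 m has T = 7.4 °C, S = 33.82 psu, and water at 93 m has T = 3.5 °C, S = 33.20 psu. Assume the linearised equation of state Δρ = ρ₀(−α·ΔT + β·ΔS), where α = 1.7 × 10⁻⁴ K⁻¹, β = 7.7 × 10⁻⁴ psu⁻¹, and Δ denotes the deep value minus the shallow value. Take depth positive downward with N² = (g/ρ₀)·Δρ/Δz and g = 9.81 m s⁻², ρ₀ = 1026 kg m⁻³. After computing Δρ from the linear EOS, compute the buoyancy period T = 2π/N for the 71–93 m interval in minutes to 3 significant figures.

11.5 min

ΔT = -3.9 K, ΔS = -0.62 psu (deep − shallow).
Δρ/ρ₀ = −αΔT + βΔS = 6.63 × 10⁻⁴ − 4.774 × 10⁻⁴ = 1.856 × 10⁻⁴, so Δρ ≈ 0.1904 kg m⁻³.
N² = (g/ρ₀)·Δρ/Δz = g·(Δρ/ρ₀)/Δz = 9.81 × 1.856 × 10⁻⁴ / 22 = 8.2761 × 10⁻⁵ s⁻².
N = √(8.2761 × 10⁻⁵) = 9.0973 × 10⁻³ rad s⁻¹ → T = 2π/N = 690.66 s = 11.511 min ≈ 11.5 min.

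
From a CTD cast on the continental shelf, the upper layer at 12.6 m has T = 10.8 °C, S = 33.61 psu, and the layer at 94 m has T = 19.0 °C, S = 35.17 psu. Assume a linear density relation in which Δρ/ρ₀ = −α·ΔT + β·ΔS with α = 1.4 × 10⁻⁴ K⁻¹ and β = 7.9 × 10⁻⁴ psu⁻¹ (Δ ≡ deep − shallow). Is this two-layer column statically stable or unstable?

ΔT = 19.0 − 10.8 = +8.2 K and ΔS = 35.17 − 33.61 = +1.56 psu (deep − shallow).
−αΔT = -1.148 × 10⁻³; βΔS = 1.2324 × 10⁻³; sum Δρ/ρ₀ = 8.44 × 10⁻⁵.
Δρ/ρ₀ > 0, so Δρ > 0: deeper water is denser → statically stable.

stable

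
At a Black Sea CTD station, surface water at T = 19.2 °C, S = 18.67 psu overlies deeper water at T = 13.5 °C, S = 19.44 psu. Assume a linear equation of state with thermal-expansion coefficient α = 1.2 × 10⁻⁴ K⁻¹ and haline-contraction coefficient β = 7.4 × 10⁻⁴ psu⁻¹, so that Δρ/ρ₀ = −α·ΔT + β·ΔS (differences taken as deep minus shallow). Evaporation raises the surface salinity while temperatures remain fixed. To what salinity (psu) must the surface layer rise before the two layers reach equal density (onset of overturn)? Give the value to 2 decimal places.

Neutral buoyancy requires −α(T_deep − T_surf) + β(S_deep − S_surf′) = 0.
S_surf′ = S_deep − (α/β)·ΔT = 19.44 − (1.2 × 10⁻⁴/7.4 × 10⁻⁴)·(-5.7) = 20.3643 psu.
Increase required: 20.3643 − 18.67 = 1.6943 psu.

20.36 psu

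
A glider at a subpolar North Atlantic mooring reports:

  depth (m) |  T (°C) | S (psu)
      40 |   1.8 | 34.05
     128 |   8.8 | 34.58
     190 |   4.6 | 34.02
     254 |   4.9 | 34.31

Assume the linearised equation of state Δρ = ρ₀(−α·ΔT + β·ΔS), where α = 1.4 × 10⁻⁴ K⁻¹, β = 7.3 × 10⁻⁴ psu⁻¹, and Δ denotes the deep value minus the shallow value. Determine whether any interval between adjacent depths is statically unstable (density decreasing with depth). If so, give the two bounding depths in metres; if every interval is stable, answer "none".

40–128 m

Evaluate Δρ/ρ₀ = −αΔT + βΔS across each adjacent pair:
  40–128 m: −αΔT+βΔS = −(1.4 × 10⁻⁴)(+7.0)+(7.3 × 10⁻⁴)(+0.53) = -5.9 × 10⁻⁴ → UNSTABLE
  128–190 m: −αΔT+βΔS = −(1.4 × 10⁻⁴)(-4.2)+(7.3 × 10⁻⁴)(-0.56) = 1.8 × 10⁻⁴ → stable
  190–254 m: −αΔT+βΔS = −(1.4 × 10⁻⁴)(+0.3)+(7.3 × 10⁻⁴)(+0.29) = 1.7 × 10⁻⁴ → stable
The 40–128 m interval has Δρ < 0: lighter water underlies denser water.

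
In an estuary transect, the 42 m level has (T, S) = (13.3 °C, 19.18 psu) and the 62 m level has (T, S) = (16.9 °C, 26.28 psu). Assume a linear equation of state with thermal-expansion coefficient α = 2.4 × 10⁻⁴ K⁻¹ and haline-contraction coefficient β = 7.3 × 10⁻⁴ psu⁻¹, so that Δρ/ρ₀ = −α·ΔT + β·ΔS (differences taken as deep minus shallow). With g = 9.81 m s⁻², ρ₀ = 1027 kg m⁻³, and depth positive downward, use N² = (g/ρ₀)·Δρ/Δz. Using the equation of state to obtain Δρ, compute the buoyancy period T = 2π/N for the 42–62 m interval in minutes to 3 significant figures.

2.28 min

ΔT = +3.6 K, ΔS = +7.10 psu (deep − shallow).
Δρ/ρ₀ = −αΔT + βΔS = -8.64 × 10⁻⁴ + 5.183 × 10⁻³ = 4.319 × 10⁻³, so Δρ ≈ 4.436 kg m⁻³.
N² = (g/ρ₀)·Δρ/Δz = g·(Δρ/ρ₀)/Δz = 9.81 × 4.319 × 10⁻³ / 20 = 2.1185 × 10⁻³ s⁻².
N = √(2.1185 × 10⁻³) = 0.046027 rad s⁻¹ → T = 2π/N = 136.51 s = 2.2752 min ≈ 2.28 min.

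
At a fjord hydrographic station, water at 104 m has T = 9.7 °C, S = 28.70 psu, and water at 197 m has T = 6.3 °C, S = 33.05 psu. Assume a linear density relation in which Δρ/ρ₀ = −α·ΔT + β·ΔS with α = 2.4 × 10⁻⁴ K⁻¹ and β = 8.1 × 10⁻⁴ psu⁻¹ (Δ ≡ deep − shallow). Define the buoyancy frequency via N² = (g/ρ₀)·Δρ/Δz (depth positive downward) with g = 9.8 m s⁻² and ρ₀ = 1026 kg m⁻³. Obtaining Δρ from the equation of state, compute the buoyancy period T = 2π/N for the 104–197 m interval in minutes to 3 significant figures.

4.90 min

ΔT = -3.4 K, ΔS = +4.35 psu (deep − shallow).
Δρ/ρ₀ = −αΔT + βΔS = 8.16 × 10⁻⁴ + 3.5235 × 10⁻³ = 4.3395 × 10⁻³, so Δρ ≈ 4.452 kg m⁻³.
N² = (g/ρ₀)·Δρ/Δz = g·(Δρ/ρ₀)/Δz = 9.8 × 4.3395 × 10⁻³ / 93 = 4.5728 × 10⁻⁴ s⁻².
N = √(4.5728 × 10⁻⁴) = 0.021384 rad s⁻¹ → T = 2π/N = 293.83 s = 4.8972 min ≈ 4.90 min.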